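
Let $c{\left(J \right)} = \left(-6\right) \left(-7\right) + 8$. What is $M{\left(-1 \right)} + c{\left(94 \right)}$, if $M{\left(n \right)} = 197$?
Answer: $247$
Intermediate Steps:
$c{\left(J \right)} = 50$ ($c{\left(J \right)} = 42 + 8 = 50$)
$M{\left(-1 \right)} + c{\left(94 \right)} = 197 + 50 = 247$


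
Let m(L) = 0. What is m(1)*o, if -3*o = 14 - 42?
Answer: 0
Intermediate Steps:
o = 28/3 (o = -(14 - 42)/3 = -1/3*(-28) = 28/3 ≈ 9.3333)
m(1)*o = 0*(28/3) = 0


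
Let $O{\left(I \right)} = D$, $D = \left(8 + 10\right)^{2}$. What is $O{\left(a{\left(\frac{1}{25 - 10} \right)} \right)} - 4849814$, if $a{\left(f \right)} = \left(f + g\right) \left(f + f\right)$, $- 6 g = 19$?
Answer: $-4849490$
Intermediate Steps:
$g = - \frac{19}{6}$ ($g = \left(- \frac{1}{6}\right) 19 = - \frac{19}{6} \approx -3.1667$)
$a{\left(f \right)} = 2 f \left(- \frac{19}{6} + f\right)$ ($a{\left(f \right)} = \left(f - \frac{19}{6}\right) \left(f + f\right) = \left(- \frac{19}{6} + f\right) 2 f = 2 f \left(- \frac{19}{6} + f\right)$)
$D = 324$ ($D = 18^{2} = 324$)
$O{\left(I \right)} = 324$
$O{\left(a{\left(\frac{1}{25 - 10} \right)} \right)} - 4849814 = 324 - 4849814 = -4849490$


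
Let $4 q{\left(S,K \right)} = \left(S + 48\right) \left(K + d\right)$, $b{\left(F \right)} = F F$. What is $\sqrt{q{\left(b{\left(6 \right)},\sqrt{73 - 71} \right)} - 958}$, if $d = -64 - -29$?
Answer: $\sqrt{-1693 + 21 \sqrt{2}} \approx 40.784 i$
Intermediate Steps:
$d = -35$ ($d = -64 + 29 = -35$)
$b{\left(F \right)} = F^{2}$
$q{\left(S,K \right)} = \frac{\left(-35 + K\right) \left(48 + S\right)}{4}$ ($q{\left(S,K \right)} = \frac{\left(S + 48\right) \left(K - 35\right)}{4} = \frac{\left(48 + S\right) \left(-35 + K\right)}{4} = \frac{\left(-35 + K\right) \left(48 + S\right)}{4}$)
$\sqrt{q{\left(b{\left(6 \right)},\sqrt{73 - 71} \right)} - 958} = \sqrt{\left(-420 + 12 \sqrt{73 - 71} - \frac{35 \cdot 6^{2}}{4} + \frac{\sqrt{73 - 71} \cdot 6^{2}}{4}\right) - 958} = \sqrt{\left(-420 + 12 \sqrt{2} - 315 + \frac{1}{4} \sqrt{2} \cdot 36\right) - 958} = \sqrt{\left(-420 + 12 \sqrt{2} - 315 + 9 \sqrt{2}\right) - 958} = \sqrt{\left(-735 + 21 \sqrt{2}\right) - 958} = \sqrt{-1693 + 21 \sqrt{2}}$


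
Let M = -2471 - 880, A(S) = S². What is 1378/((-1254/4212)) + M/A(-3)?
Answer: -3135521/627 ≈ -5000.8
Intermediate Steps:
M = -3351
1378/((-1254/4212)) + M/A(-3) = 1378/((-1254/4212)) - 3351/((-3)²) = 1378/((-1254*1/4212)) - 3351/9 = 1378/(-209/702) - 3351*⅑ = 1378*(-702/209) - 1117/3 = -967356/209 - 1117/3 = -3135521/627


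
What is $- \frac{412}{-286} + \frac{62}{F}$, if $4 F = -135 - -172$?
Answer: $\frac{43086}{5291} \approx 8.1433$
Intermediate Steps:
$F = \frac{37}{4}$ ($F = \frac{-135 - -172}{4} = \frac{-135 + 172}{4} = \frac{1}{4} \cdot 37 = \frac{37}{4} \approx 9.25$)
$- \frac{412}{-286} + \frac{62}{F} = - \frac{412}{-286} + \frac{62}{\frac{37}{4}} = \left(-412\right) \left(- \frac{1}{286}\right) + 62 \cdot \frac{4}{37} = \frac{206}{143} + \frac{248}{37} = \frac{43086}{5291}$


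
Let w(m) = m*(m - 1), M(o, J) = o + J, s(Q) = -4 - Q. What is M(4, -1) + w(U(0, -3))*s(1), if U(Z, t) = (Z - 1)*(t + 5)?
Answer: -27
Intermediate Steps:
M(o, J) = J + o
U(Z, t) = (-1 + Z)*(5 + t)
w(m) = m*(-1 + m)
M(4, -1) + w(U(0, -3))*s(1) = (-1 + 4) + ((-5 - 1*(-3) + 5*0 + 0*(-3))*(-1 + (-5 - 1*(-3) + 5*0 + 0*(-3))))*(-4 - 1*1) = 3 + ((-5 + 3 + 0 + 0)*(-1 + (-5 + 3 + 0 + 0)))*(-4 - 1) = 3 - 2*(-1 - 2)*(-5) = 3 - 2*(-3)*(-5) = 3 + 6*(-5) = 3 - 30 = -27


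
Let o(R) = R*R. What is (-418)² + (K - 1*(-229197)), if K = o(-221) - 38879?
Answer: 413883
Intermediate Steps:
o(R) = R²
K = 9962 (K = (-221)² - 38879 = 48841 - 38879 = 9962)
(-418)² + (K - 1*(-229197)) = (-418)² + (9962 - 1*(-229197)) = 174724 + (9962 + 229197) = 174724 + 239159 = 413883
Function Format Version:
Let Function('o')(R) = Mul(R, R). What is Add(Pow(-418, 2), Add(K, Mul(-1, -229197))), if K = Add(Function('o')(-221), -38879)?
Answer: 413883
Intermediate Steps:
Function('o')(R) = Pow(R, 2)
K = 9962 (K = Add(Pow(-221, 2), -38879) = Add(48841, -38879) = 9962)
Add(Pow(-418, 2), Add(K, Mul(-1, -229197))) = Add(Pow(-418, 2), Add(9962, Mul(-1, -229197))) = Add(174724, Add(9962, 229197)) = Add(174724, 239159) = 413883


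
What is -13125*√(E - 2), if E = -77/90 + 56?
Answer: -875*√47830/2 ≈ -95682.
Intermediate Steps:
E = 4963/90 (E = -77*1/90 + 56 = -77/90 + 56 = 4963/90 ≈ 55.144)
-13125*√(E - 2) = -13125*√(4963/90 - 2) = -875*√47830/2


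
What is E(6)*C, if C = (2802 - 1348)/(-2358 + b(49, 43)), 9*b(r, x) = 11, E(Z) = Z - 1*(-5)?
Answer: -143946/21211 ≈ -6.7864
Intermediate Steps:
E(Z) = 5 + Z (E(Z) = Z + 5 = 5 + Z)
b(r, x) = 11/9 (b(r, x) = (1/9)*11 = 11/9)
C = -13086/21211 (C = (2802 - 1348)/(-2358 + 11/9) = 1454/(-21211/9) = 1454*(-9/21211) = -13086/21211 ≈ -0.61694)
E(6)*C = (5 + 6)*(-13086/21211) = 11*(-13086/21211) = -143946/21211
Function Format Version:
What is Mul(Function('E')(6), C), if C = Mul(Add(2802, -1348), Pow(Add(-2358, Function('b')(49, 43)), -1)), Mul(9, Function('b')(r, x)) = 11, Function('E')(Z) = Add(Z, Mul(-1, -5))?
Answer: Rational(-143946, 21211) ≈ -6.7864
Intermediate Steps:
Function('E')(Z) = Add(5, Z) (Function('E')(Z) = Add(Z, 5) = Add(5, Z))
Function('b')(r, x) = Rational(11, 9) (Function('b')(r, x) = Mul(Rational(1, 9), 11) = Rational(11, 9))
C = Rational(-13086, 21211) (C = Mul(Add(2802, -1348), Pow(Add(-2358, Rational(11, 9)), -1)) = Mul(1454, Pow(Rational(-21211, 9), -1)) = Mul(1454, Rational(-9, 21211)) = Rational(-13086, 21211) ≈ -0.61694)
Mul(Function('E')(6), C) = Mul(Add(5, 6), Rational(-13086, 21211)) = Mul(11, Rational(-13086, 21211)) = Rational(-143946, 21211)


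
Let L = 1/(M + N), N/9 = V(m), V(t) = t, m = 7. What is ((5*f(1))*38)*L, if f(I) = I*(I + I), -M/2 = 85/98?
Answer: 490/79 ≈ 6.2025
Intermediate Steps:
M = -85/49 (M = -170/98 = -2*85/98 = -85/49 ≈ -1.7347)
f(I) = 2*I² (f(I) = I*(2*I) = 2*I²)
N = 63 (N = 9*7 = 63)
L = 49/3002 (L = 1/(-85/49 + 63) = 1/(3002/49) = 49/3002 ≈ 0.016322)
((5*f(1))*38)*L = ((5*(2*1²))*38)*(49/3002) = ((5*(2*1))*38)*(49/3002) = ((5*2)*38)*(49/3002) = (10*38)*(49/3002) = 380*(49/3002) = 490/79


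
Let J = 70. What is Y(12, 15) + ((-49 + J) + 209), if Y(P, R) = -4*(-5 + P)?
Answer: 202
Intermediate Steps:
Y(P, R) = 20 - 4*P
Y(12, 15) + ((-49 + J) + 209) = (20 - 4*12) + ((-49 + 70) + 209) = (20 - 48) + (21 + 209) = -28 + 230 = 202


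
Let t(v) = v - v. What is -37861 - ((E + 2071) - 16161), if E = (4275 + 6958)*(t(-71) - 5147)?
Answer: 57792480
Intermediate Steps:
t(v) = 0
E = -57816251 (E = (4275 + 6958)*(0 - 5147) = 11233*(-5147) = -57816251)
-37861 - ((E + 2071) - 16161) = -37861 - ((-57816251 + 2071) - 16161) = -37861 - (-57814180 - 16161) = -37861 - 1*(-57830341) = -37861 + 57830341 = 57792480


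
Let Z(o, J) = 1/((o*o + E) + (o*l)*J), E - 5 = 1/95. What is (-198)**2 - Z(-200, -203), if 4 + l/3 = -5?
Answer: 3933671494991/100338524 ≈ 39204.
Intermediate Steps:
E = 476/95 (E = 5 + 1/95 = 476/95 ≈ 5.0105)
l = -27 (l = -12 + 3*(-5) = -12 - 15 = -27)
Z(o, J) = 1/(476/95 + o**2 - 27*J*o) (Z(o, J) = 1/((o*o + 476/95) + (o*(-27))*J) = 1/((o**2 + 476/95) + (-27*o)*J) = 1/((476/95 + o**2) - 27*J*o) = 1/(476/95 + o**2 - 27*J*o))
(-198)**2 - Z(-200, -203) = (-198)**2 - 95/(476 + 95*(-200)**2 - 2565*(-203)*(-200)) = 39204 - 95/(476 + 95*40000 - 104139000) = 39204 - 95/(476 + 3800000 - 104139000) = 39204 - 95/(-100338524) = 39204 - 95*(-1)/100338524 = 39204 - 1*(-95/100338524) = 39204 + 95/100338524 = 3933671494991/100338524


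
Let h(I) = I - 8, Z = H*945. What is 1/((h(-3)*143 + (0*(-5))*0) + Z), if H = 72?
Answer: 1/66467 ≈ 1.5045e-5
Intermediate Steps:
Z = 68040 (Z = 72*945 = 68040)
h(I) = -8 + I
1/((h(-3)*143 + (0*(-5))*0) + Z) = 1/(((-8 - 3)*143 + (0*(-5))*0) + 68040) = 1/((-11*143 + 0*0) + 68040) = 1/((-1573 + 0) + 68040) = 1/(-1573 + 68040) = 1/66467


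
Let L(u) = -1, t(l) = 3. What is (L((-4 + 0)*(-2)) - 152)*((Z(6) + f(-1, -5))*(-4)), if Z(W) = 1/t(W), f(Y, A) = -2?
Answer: -1020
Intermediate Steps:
Z(W) = ⅓ (Z(W) = 1/3 = ⅓)
(L((-4 + 0)*(-2)) - 152)*((Z(6) + f(-1, -5))*(-4)) = (-1 - 152)*((⅓ - 2)*(-4)) = -(-255)*(-4) = -153*20/3 = -1020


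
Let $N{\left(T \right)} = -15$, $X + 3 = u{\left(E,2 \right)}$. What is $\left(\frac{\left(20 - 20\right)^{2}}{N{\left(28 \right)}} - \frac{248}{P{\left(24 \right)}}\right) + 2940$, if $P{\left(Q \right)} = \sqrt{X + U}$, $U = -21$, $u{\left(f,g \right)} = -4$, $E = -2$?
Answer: $2940 + \frac{124 i \sqrt{7}}{7} \approx 2940.0 + 46.868 i$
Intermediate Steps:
$X = -7$ ($X = -3 - 4 = -7$)
$P{\left(Q \right)} = 2 i \sqrt{7}$ ($P{\left(Q \right)} = \sqrt{-7 - 21} = \sqrt{-28} = 2 i \sqrt{7}$)
$\left(\frac{\left(20 - 20\right)^{2}}{N{\left(28 \right)}} - \frac{248}{P{\left(24 \right)}}\right) + 2940 = \left(\frac{\left(20 - 20\right)^{2}}{-15} - \frac{248}{2 i \sqrt{7}}\right) + 2940 = \left(0^{2} \left(- \frac{1}{15}\right) - 248 \left(- \frac{i \sqrt{7}}{14}\right)\right) + 2940 = \left(0 \left(- \frac{1}{15}\right) + \frac{124 i \sqrt{7}}{7}\right) + 2940 = \left(0 + \frac{124 i \sqrt{7}}{7}\right) + 2940 = \frac{124 i \sqrt{7}}{7} + 2940 = 2940 + \frac{124 i \sqrt{7}}{7}$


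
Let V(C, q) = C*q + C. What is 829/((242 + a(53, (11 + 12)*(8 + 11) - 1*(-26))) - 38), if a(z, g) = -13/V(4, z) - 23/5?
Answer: 895320/215287 ≈ 4.1587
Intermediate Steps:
V(C, q) = C + C*q
a(z, g) = -23/5 - 13/(4 + 4*z) (a(z, g) = -13*1/(4*(1 + z)) - 23/5 = -13/(4 + 4*z) - 23*1/5 = -13/(4 + 4*z) - 23/5 = -23/5 - 13/(4 + 4*z))
829/((242 + a(53, (11 + 12)*(8 + 11) - 1*(-26))) - 38) = 829/((242 + (-157 - 92*53)/(20*(1 + 53))) - 38) = 829/((242 + (1/20)*(-157 - 4876)/54) - 38) = 829/((242 + (1/20)*(1/54)*(-5033)) - 38) = 829/((242 - 5033/1080) - 38) = 829/(256327/1080 - 38) = 829/(215287/1080) = 829*(1080/215287) = 895320/215287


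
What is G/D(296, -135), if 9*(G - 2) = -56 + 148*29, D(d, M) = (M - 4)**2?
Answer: 1418/57963 ≈ 0.024464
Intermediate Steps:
D(d, M) = (-4 + M)**2
G = 1418/3 (G = 2 + (-56 + 148*29)/9 = 2 + (-56 + 4292)/9 = 2 + (1/9)*4236 = 2 + 1412/3 = 1418/3 ≈ 472.67)
G/D(296, -135) = 1418/(3*((-4 - 135)**2)) = 1418/(3*((-139)**2)) = (1418/3)/19321 = (1418/3)*(1/19321) = 1418/57963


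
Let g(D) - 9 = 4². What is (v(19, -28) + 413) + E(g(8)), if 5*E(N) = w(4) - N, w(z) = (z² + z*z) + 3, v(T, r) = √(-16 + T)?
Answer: 415 + √3 ≈ 416.73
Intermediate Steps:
w(z) = 3 + 2*z² (w(z) = (z² + z²) + 3 = 2*z² + 3 = 3 + 2*z²)
g(D) = 25 (g(D) = 9 + 4² = 9 + 16 = 25)
E(N) = 7 - N/5 (E(N) = ((3 + 2*4²) - N)/5 = ((3 + 2*16) - N)/5 = ((3 + 32) - N)/5 = (35 - N)/5 = 7 - N/5)
(v(19, -28) + 413) + E(g(8)) = (√(-16 + 19) + 413) + (7 - ⅕*25) = (√3 + 413) + (7 - 5) = (413 + √3) + 2 = 415 + √3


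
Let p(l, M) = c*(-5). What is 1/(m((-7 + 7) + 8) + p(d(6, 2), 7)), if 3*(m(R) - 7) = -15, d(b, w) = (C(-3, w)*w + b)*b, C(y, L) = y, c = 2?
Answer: -1/8 ≈ -0.12500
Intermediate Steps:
d(b, w) = b*(b - 3*w) (d(b, w) = (-3*w + b)*b = (b - 3*w)*b = b*(b - 3*w))
p(l, M) = -10 (p(l, M) = 2*(-5) = -10)
m(R) = 2 (m(R) = 7 + (1/3)*(-15) = 7 - 5 = 2)
1/(m((-7 + 7) + 8) + p(d(6, 2), 7)) = 1/(2 - 10) = 1/(-8) = -1/8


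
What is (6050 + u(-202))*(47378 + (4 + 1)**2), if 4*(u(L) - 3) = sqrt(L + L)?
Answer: 286930359 + 47403*I*sqrt(101)/2 ≈ 2.8693e+8 + 2.382e+5*I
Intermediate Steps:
u(L) = 3 + sqrt(2)*sqrt(L)/4 (u(L) = 3 + sqrt(L + L)/4 = 3 + sqrt(2*L)/4 = 3 + (sqrt(2)*sqrt(L))/4 = 3 + sqrt(2)*sqrt(L)/4)
(6050 + u(-202))*(47378 + (4 + 1)**2) = (6050 + (3 + sqrt(2)*sqrt(-202)/4))*(47378 + (4 + 1)**2) = (6050 + (3 + sqrt(2)*(I*sqrt(202))/4))*(47378 + 5**2) = (6050 + (3 + I*sqrt(101)/2))*(47378 + 25) = (6053 + I*sqrt(101)/2)*47403 = 286930359 + 47403*I*sqrt(101)/2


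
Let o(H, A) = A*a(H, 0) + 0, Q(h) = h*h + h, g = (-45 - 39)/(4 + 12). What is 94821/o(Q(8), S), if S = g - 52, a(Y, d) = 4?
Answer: -94821/229 ≈ -414.07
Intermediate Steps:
g = -21/4 (g = -84/16 = -84*1/16 = -21/4 ≈ -5.2500)
Q(h) = h + h² (Q(h) = h² + h = h + h²)
S = -229/4 (S = -21/4 - 52 = -229/4 ≈ -57.250)
o(H, A) = 4*A (o(H, A) = A*4 + 0 = 4*A + 0 = 4*A)
94821/o(Q(8), S) = 94821/((4*(-229/4))) = 94821/(-229) = 94821*(-1/229) = -94821/229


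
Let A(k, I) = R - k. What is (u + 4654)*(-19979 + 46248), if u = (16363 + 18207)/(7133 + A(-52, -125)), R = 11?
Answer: 440330881413/3598 ≈ 1.2238e+8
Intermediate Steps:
A(k, I) = 11 - k
u = 17285/3598 (u = (16363 + 18207)/(7133 + (11 - 1*(-52))) = 34570/(7133 + (11 + 52)) = 34570/(7133 + 63) = 34570/7196 = 34570*(1/7196) = 17285/3598 ≈ 4.8041)
(u + 4654)*(-19979 + 46248) = (17285/3598 + 4654)*(-19979 + 46248) = (16762377/3598)*26269 = 440330881413/3598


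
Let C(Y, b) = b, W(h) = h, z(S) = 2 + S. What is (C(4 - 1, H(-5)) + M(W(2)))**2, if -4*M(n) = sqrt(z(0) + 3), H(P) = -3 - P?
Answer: 69/16 - sqrt(5) ≈ 2.0764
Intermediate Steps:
M(n) = -sqrt(5)/4 (M(n) = -sqrt((2 + 0) + 3)/4 = -sqrt(2 + 3)/4 = -sqrt(5)/4)
(C(4 - 1, H(-5)) + M(W(2)))**2 = ((-3 - 1*(-5)) - sqrt(5)/4)**2 = ((-3 + 5) - sqrt(5)/4)**2 = (2 - sqrt(5)/4)**2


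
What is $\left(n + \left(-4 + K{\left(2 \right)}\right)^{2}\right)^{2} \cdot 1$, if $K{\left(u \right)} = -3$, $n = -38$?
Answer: $121$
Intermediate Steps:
$\left(n + \left(-4 + K{\left(2 \right)}\right)^{2}\right)^{2} \cdot 1 = \left(-38 + \left(-4 - 3\right)^{2}\right)^{2} \cdot 1 = \left(-38 + \left(-7\right)^{2}\right)^{2} \cdot 1 = \left(-38 + 49\right)^{2} \cdot 1 = 11^{2} \cdot 1 = 121 \cdot 1 = 121$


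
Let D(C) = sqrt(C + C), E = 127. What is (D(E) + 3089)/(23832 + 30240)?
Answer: 3089/54072 + sqrt(254)/54072 ≈ 0.057422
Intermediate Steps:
D(C) = sqrt(2)*sqrt(C) (D(C) = sqrt(2*C) = sqrt(2)*sqrt(C))
(D(E) + 3089)/(23832 + 30240) = (sqrt(2)*sqrt(127) + 3089)/(23832 + 30240) = (sqrt(254) + 3089)/54072 = (3089 + sqrt(254))*(1/54072) = 3089/54072 + sqrt(254)/54072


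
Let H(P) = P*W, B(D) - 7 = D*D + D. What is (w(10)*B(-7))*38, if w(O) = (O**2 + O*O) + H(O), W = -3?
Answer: 316540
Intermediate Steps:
B(D) = 7 + D + D**2 (B(D) = 7 + (D*D + D) = 7 + (D**2 + D) = 7 + (D + D**2) = 7 + D + D**2)
H(P) = -3*P (H(P) = P*(-3) = -3*P)
w(O) = -3*O + 2*O**2 (w(O) = (O**2 + O*O) - 3*O = (O**2 + O**2) - 3*O = 2*O**2 - 3*O = -3*O + 2*O**2)
(w(10)*B(-7))*38 = ((10*(-3 + 2*10))*(7 - 7 + (-7)**2))*38 = ((10*(-3 + 20))*(7 - 7 + 49))*38 = ((10*17)*49)*38 = (170*49)*38 = 8330*38 = 316540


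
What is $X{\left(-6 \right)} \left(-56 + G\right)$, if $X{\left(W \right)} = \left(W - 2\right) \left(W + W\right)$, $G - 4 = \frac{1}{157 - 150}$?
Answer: $- \frac{34848}{7} \approx -4978.3$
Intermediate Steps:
$G = \frac{29}{7}$ ($G = 4 + \frac{1}{157 - 150} = 4 + \frac{1}{7} = \frac{29}{7} \approx 4.1429$)
$X{\left(W \right)} = 2 W \left(-2 + W\right)$ ($X{\left(W \right)} = \left(-2 + W\right) 2 W = 2 W \left(-2 + W\right)$)
$X{\left(-6 \right)} \left(-56 + G\right) = 2 \left(-6\right) \left(-2 - 6\right) \left(-56 + \frac{29}{7}\right) = 2 \left(-6\right) \left(-8\right) \left(- \frac{363}{7}\right) = 96 \left(- \frac{363}{7}\right) = - \frac{34848}{7}$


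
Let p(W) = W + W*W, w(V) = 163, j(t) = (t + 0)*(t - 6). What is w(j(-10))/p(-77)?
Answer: 163/5852 ≈ 0.027854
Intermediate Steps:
j(t) = t*(-6 + t)
p(W) = W + W²
w(j(-10))/p(-77) = 163/((-77*(1 - 77))) = 163/((-77*(-76))) = 163/5852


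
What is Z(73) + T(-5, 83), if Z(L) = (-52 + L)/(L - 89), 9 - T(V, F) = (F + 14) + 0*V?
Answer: -1429/16 ≈ -89.313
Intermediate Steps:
T(V, F) = -5 - F (T(V, F) = 9 - ((F + 14) + 0*V) = 9 - ((14 + F) + 0) = 9 - (14 + F) = 9 + (-14 - F) = -5 - F)
Z(L) = (-52 + L)/(-89 + L)
Z(73) + T(-5, 83) = (-52 + 73)/(-89 + 73) + (-5 - 1*83) = 21/(-16) + (-5 - 83) = -1/16*21 - 88 = -21/16 - 88 = -1429/16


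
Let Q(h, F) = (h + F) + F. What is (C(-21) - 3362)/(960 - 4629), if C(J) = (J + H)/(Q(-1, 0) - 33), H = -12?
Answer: 114275/124746 ≈ 0.91606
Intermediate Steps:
Q(h, F) = h + 2*F (Q(h, F) = (F + h) + F = h + 2*F)
C(J) = 6/17 - J/34 (C(J) = (J - 12)/((-1 + 2*0) - 33) = (-12 + J)/((-1 + 0) - 33) = (-12 + J)/(-1 - 33) = (-12 + J)/(-34) = (-12 + J)*(-1/34) = 6/17 - J/34)
(C(-21) - 3362)/(960 - 4629) = ((6/17 - 1/34*(-21)) - 3362)/(960 - 4629) = ((6/17 + 21/34) - 3362)/(-3669) = (33/34 - 3362)*(-1/3669) = -114275/34*(-1/3669) = 114275/124746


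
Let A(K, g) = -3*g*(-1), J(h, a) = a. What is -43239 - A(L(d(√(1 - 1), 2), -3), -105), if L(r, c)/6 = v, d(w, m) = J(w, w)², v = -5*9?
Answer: -42924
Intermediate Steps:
v = -45
d(w, m) = w²
L(r, c) = -270 (L(r, c) = 6*(-45) = -270)
A(K, g) = 3*g
-43239 - A(L(d(√(1 - 1), 2), -3), -105) = -43239 - 3*(-105) = -43239 - 1*(-315) = -43239 + 315 = -42924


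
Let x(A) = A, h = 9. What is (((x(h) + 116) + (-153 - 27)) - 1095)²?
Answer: 1322500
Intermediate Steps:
(((x(h) + 116) + (-153 - 27)) - 1095)² = (((9 + 116) + (-153 - 27)) - 1095)² = ((125 - 180) - 1095)² = (-55 - 1095)² = (-1150)² = 1322500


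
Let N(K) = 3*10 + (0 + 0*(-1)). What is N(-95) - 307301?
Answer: -307271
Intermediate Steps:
N(K) = 30 (N(K) = 30 + (0 + 0) = 30 + 0 = 30)
N(-95) - 307301 = 30 - 307301 = -307271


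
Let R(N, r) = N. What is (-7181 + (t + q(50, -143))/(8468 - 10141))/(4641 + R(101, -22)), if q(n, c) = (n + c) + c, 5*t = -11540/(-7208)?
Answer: -21648466331/14295925532 ≈ -1.5143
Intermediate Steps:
t = 577/1802 (t = (-11540/(-7208))/5 = (-11540*(-1/7208))/5 = (⅕)*(2885/1802) = 577/1802 ≈ 0.32020)
q(n, c) = n + 2*c (q(n, c) = (c + n) + c = n + 2*c)
(-7181 + (t + q(50, -143))/(8468 - 10141))/(4641 + R(101, -22)) = (-7181 + (577/1802 + (50 + 2*(-143)))/(8468 - 10141))/(4641 + 101) = (-7181 + (577/1802 + (50 - 286))/(-1673))/4742 = (-7181 + (577/1802 - 236)*(-1/1673))*(1/4742) = (-7181 - 424695/1802*(-1/1673))*(1/4742) = (-7181 + 424695/3014746)*(1/4742) = -21648466331/3014746*1/4742 = -21648466331/14295925532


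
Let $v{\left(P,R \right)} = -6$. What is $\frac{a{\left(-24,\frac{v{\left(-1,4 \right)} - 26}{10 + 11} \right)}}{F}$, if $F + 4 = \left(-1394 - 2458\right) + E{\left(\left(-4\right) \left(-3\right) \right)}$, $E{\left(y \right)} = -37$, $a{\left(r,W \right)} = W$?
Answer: $\frac{32}{81753} \approx 0.00039142$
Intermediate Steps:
$F = -3893$ ($F = -4 - 3889 = -3893$)
$\frac{a{\left(-24,\frac{v{\left(-1,4 \right)} - 26}{10 + 11} \right)}}{F} = \frac{\left(-6 - 26\right) \frac{1}{10 + 11}}{-3893} = - \frac{32}{21} \left(- \frac{1}{3893}\right) = \left(-32\right) \frac{1}{21} \left(- \frac{1}{3893}\right) = \left(- \frac{32}{21}\right) \left(- \frac{1}{3893}\right) = \frac{32}{81753}$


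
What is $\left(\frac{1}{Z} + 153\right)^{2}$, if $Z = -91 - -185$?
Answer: $\frac{206870689}{8836} \approx 23412.0$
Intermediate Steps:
$Z = 94$ ($Z = -91 + 185 = 94$)
$\left(\frac{1}{Z} + 153\right)^{2} = \left(\frac{1}{94} + 153\right)^{2} = \left(\frac{14383}{94}\right)^{2} = \frac{206870689}{8836}$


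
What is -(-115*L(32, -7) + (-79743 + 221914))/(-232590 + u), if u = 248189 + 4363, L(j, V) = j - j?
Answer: -142171/19962 ≈ -7.1221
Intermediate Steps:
L(j, V) = 0
u = 252552
-(-115*L(32, -7) + (-79743 + 221914))/(-232590 + u) = -(-115*0 + (-79743 + 221914))/(-232590 + 252552) = -(0 + 142171)/19962 = -142171/19962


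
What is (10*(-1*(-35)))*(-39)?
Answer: -13650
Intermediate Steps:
(10*(-1*(-35)))*(-39) = (10*35)*(-39) = 350*(-39) = -13650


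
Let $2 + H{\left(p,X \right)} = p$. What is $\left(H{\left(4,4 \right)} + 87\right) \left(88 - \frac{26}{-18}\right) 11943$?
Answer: $95072915$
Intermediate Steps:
$H{\left(p,X \right)} = -2 + p$
$\left(H{\left(4,4 \right)} + 87\right) \left(88 - \frac{26}{-18}\right) 11943 = \left(\left(-2 + 4\right) + 87\right) \left(88 - \frac{26}{-18}\right) 11943 = \left(2 + 87\right) \left(88 - - \frac{13}{9}\right) 11943 = 89 \left(88 + \frac{13}{9}\right) 11943 = 89 \cdot \frac{805}{9} \cdot 11943 = \frac{71645}{9} \cdot 11943 = 95072915$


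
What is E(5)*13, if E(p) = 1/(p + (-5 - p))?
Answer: -13/5 ≈ -2.6000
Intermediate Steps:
E(p) = -1/5 (E(p) = 1/(-5) = -1/5)
E(5)*13 = -1/5*13 = -13/5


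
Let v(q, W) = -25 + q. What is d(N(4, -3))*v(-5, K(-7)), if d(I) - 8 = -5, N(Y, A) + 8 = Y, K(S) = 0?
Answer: -90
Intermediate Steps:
N(Y, A) = -8 + Y
d(I) = 3 (d(I) = 8 - 5 = 3)
d(N(4, -3))*v(-5, K(-7)) = 3*(-25 - 5) = 3*(-30) = -90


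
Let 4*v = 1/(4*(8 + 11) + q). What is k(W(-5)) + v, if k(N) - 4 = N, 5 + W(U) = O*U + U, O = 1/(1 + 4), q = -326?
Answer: -7001/1000 ≈ -7.0010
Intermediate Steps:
O = ⅕ (O = 1/5 = ⅕ ≈ 0.20000)
W(U) = -5 + 6*U/5 (W(U) = -5 + (U/5 + U) = -5 + 6*U/5)
v = -1/1000 (v = 1/(4*(4*(8 + 11) - 326)) = 1/(4*(4*19 - 326)) = 1/(4*(76 - 326)) = (¼)/(-250) = (¼)*(-1/250) = -1/1000 ≈ -0.0010000)
k(N) = 4 + N
k(W(-5)) + v = (4 + (-5 + (6/5)*(-5))) - 1/1000 = (4 + (-5 - 6)) - 1/1000 = (4 - 11) - 1/1000 = -7 - 1/1000 = -7001/1000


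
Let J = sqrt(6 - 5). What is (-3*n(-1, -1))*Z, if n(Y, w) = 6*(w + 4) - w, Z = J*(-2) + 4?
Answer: -114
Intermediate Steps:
J = 1 (J = sqrt(1) = 1)
Z = 2 (Z = 1*(-2) + 4 = -2 + 4 = 2)
n(Y, w) = 24 + 5*w (n(Y, w) = 6*(4 + w) - w = (24 + 6*w) - w = 24 + 5*w)
(-3*n(-1, -1))*Z = -3*(24 + 5*(-1))*2 = -3*(24 - 5)*2 = -3*19*2 = -57*2 = -114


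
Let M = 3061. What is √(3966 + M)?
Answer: √7027 ≈ 83.827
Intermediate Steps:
√(3966 + M) = √(3966 + 3061) = √7027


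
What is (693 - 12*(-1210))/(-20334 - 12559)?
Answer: -15213/32893 ≈ -0.46250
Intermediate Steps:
(693 - 12*(-1210))/(-20334 - 12559) = (693 + 14520)/(-32893) = 15213*(-1/32893) = -15213/32893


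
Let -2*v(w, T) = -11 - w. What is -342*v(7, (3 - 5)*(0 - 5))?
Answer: -3078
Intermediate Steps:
v(w, T) = 11/2 + w/2 (v(w, T) = -(-11 - w)/2 = 11/2 + w/2)
-342*v(7, (3 - 5)*(0 - 5)) = -342*(11/2 + (½)*7) = -342*(11/2 + 7/2) = -342*9 = -3078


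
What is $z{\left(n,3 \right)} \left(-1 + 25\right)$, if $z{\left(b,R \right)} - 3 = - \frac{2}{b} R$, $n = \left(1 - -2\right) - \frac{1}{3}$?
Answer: $18$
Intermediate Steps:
$n = \frac{8}{3}$ ($n = \left(1 + 2\right) - \frac{1}{3} = 3 - \frac{1}{3} = \frac{8}{3} \approx 2.6667$)
$z{\left(b,R \right)} = 3 - \frac{2 R}{b}$ ($z{\left(b,R \right)} = 3 + - \frac{2}{b} R = 3 - \frac{2 R}{b}$)
$z{\left(n,3 \right)} \left(-1 + 25\right) = \left(3 - \frac{6}{\frac{8}{3}}\right) \left(-1 + 25\right) = \left(3 - 6 \cdot \frac{3}{8}\right) 24 = \left(3 - \frac{9}{4}\right) 24 = \frac{3}{4} \cdot 24 = 18$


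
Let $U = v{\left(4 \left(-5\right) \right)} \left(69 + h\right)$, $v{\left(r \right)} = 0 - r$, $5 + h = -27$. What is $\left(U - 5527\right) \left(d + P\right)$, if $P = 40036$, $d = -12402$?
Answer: $-132283958$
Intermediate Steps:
$h = -32$ ($h = -5 - 27 = -32$)
$v{\left(r \right)} = - r$
$U = 740$ ($U = - 4 \left(-5\right) \left(69 - 32\right) = \left(-1\right) \left(-20\right) 37 = 20 \cdot 37 = 740$)
$\left(U - 5527\right) \left(d + P\right) = \left(740 - 5527\right) \left(-12402 + 40036\right) = \left(-4787\right) 27634 = -132283958$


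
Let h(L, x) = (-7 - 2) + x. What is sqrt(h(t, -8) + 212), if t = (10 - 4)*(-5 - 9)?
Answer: sqrt(195) ≈ 13.964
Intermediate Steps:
t = -84 (t = 6*(-14) = -84)
h(L, x) = -9 + x
sqrt(h(t, -8) + 212) = sqrt((-9 - 8) + 212) = sqrt(-17 + 212) = sqrt(195)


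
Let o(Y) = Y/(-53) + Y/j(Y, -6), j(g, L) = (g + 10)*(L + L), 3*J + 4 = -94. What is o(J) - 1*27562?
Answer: -198663319/7208 ≈ -27562.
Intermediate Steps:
J = -98/3 (J = -4/3 + (⅓)*(-94) = -4/3 - 94/3 = -98/3 ≈ -32.667)
j(g, L) = 2*L*(10 + g) (j(g, L) = (10 + g)*(2*L) = 2*L*(10 + g))
o(Y) = -Y/53 + Y/(-120 - 12*Y) (o(Y) = Y/(-53) + Y/((2*(-6)*(10 + Y))) = Y*(-1/53) + Y/(-120 - 12*Y) = -Y/53 + Y/(-120 - 12*Y))
o(J) - 1*27562 = (1/636)*(-98/3)*(-173 - 12*(-98/3))/(10 - 98/3) - 1*27562 = (1/636)*(-98/3)*(-173 + 392)/(-68/3) - 27562 = (1/636)*(-98/3)*(-3/68)*219 - 27562 = 3577/7208 - 27562 = -198663319/7208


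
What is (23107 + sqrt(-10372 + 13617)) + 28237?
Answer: 51344 + sqrt(3245) ≈ 51401.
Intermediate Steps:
(23107 + sqrt(-10372 + 13617)) + 28237 = (23107 + sqrt(3245)) + 28237 = 51344 + sqrt(3245)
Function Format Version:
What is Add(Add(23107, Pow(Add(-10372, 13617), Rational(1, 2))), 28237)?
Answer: Add(51344, Pow(3245, Rational(1, 2))) ≈ 51401.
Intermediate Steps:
Add(Add(23107, Pow(Add(-10372, 13617), Rational(1, 2))), 28237) = Add(Add(23107, Pow(3245, Rational(1, 2))), 28237) = Add(51344, Pow(3245, Rational(1, 2)))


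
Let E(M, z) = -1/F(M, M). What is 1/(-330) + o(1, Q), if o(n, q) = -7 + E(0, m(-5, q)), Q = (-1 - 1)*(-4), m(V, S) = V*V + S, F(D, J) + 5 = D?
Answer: -449/66 ≈ -6.8030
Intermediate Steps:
F(D, J) = -5 + D
m(V, S) = S + V² (m(V, S) = V² + S = S + V²)
Q = 8 (Q = -2*(-4) = 8)
E(M, z) = -1/(-5 + M)
o(n, q) = -34/5 (o(n, q) = -7 - 1/(-5 + 0) = -7 - 1/(-5) = -7 - 1*(-⅕) = -7 + ⅕ = -34/5)
1/(-330) + o(1, Q) = 1/(-330) - 34/5 = -1/330 - 34/5 = -449/66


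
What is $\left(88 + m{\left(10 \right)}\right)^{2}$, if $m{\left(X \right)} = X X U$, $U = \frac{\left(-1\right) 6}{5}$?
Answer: $1024$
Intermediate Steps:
$U = - \frac{6}{5}$ ($U = \left(-6\right) \frac{1}{5} = - \frac{6}{5} \approx -1.2$)
$m{\left(X \right)} = - \frac{6 X^{2}}{5}$ ($m{\left(X \right)} = X X \left(- \frac{6}{5}\right) = X^{2} \left(- \frac{6}{5}\right) = - \frac{6 X^{2}}{5}$)
$\left(88 + m{\left(10 \right)}\right)^{2} = \left(88 - \frac{6 \cdot 10^{2}}{5}\right)^{2} = \left(88 - 120\right)^{2} = \left(-32\right)^{2} = 1024$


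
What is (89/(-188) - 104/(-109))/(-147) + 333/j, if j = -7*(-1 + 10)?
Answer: -15932135/3012324 ≈ -5.2890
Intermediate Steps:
j = -63 (j = -7*9 = -63)
(89/(-188) - 104/(-109))/(-147) + 333/j = (89/(-188) - 104/(-109))/(-147) + 333/(-63) = (89*(-1/188) - 104*(-1/109))*(-1/147) + 333*(-1/63) = (-89/188 + 104/109)*(-1/147) - 37/7 = (9851/20492)*(-1/147) - 37/7 = -9851/3012324 - 37/7 = -15932135/3012324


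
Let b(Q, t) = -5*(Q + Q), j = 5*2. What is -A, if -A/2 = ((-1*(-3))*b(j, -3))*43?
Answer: -25800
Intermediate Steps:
j = 10
b(Q, t) = -10*Q
A = 25800 (A = -2*(-1*(-3))*(-10*10)*43 = -2*3*(-100)*43 = -(-600)*43 = -2*(-12900) = 25800)
-A = -1*25800 = -25800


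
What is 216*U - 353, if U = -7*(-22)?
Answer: 32911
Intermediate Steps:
U = 154
216*U - 353 = 216*154 - 353 = 33264 - 353 = 32911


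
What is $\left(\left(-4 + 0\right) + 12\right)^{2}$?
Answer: $64$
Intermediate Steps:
$\left(\left(-4 + 0\right) + 12\right)^{2} = \left(-4 + 12\right)^{2} = 8^{2} = 64$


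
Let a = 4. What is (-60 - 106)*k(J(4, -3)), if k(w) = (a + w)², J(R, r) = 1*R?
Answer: -10624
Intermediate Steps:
J(R, r) = R
k(w) = (4 + w)²
(-60 - 106)*k(J(4, -3)) = (-60 - 106)*(4 + 4)² = -166*8² = -166*64 = -10624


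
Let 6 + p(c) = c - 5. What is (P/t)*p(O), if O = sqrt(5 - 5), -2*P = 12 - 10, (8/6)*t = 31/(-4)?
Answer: -176/93 ≈ -1.8925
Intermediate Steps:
t = -93/16 (t = 3*(31/(-4))/4 = 3*(31*(-1/4))/4 = (3/4)*(-31/4) = -93/16 ≈ -5.8125)
P = -1 (P = -(12 - 10)/2 = -1/2*2 = -1)
O = 0 (O = sqrt(0) = 0)
p(c) = -11 + c (p(c) = -6 + (c - 5) = -6 + (-5 + c) = -11 + c)
(P/t)*p(O) = (-1/(-93/16))*(-11 + 0) = -16/93*(-1)*(-11) = (16/93)*(-11) = -176/93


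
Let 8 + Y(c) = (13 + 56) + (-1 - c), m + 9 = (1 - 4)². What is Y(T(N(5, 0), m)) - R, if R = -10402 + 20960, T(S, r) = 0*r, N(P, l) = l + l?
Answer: -10498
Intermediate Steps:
N(P, l) = 2*l
m = 0 (m = -9 + (1 - 4)² = -9 + (-3)² = -9 + 9 = 0)
T(S, r) = 0
R = 10558
Y(c) = 60 - c (Y(c) = -8 + ((13 + 56) + (-1 - c)) = -8 + (69 + (-1 - c)) = -8 + (68 - c) = 60 - c)
Y(T(N(5, 0), m)) - R = (60 - 1*0) - 1*10558 = (60 + 0) - 10558 = 60 - 10558 = -10498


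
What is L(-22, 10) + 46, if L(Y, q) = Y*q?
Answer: -174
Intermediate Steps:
L(-22, 10) + 46 = -22*10 + 46 = -220 + 46 = -174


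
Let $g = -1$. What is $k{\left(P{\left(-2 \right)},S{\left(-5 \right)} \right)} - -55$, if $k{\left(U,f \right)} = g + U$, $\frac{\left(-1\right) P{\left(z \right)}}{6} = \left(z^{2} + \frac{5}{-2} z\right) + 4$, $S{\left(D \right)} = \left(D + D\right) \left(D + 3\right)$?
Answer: $-24$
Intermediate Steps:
$S{\left(D \right)} = 2 D \left(3 + D\right)$
$P{\left(z \right)} = -24 - 6 z^{2} + 15 z$ ($P{\left(z \right)} = - 6 \left(\left(z^{2} + \frac{5}{-2} z\right) + 4\right) = - 6 \left(\left(z^{2} + 5 \left(- \frac{1}{2}\right) z\right) + 4\right) = - 6 \left(\left(z^{2} - \frac{5 z}{2}\right) + 4\right) = - 6 \left(4 + z^{2} - \frac{5 z}{2}\right) = -24 - 6 z^{2} + 15 z$)
$k{\left(U,f \right)} = -1 + U$
$k{\left(P{\left(-2 \right)},S{\left(-5 \right)} \right)} - -55 = \left(-1 - \left(54 + 24\right)\right) - -55 = \left(-1 - 78\right) + 55 = -79 + 55 = -24$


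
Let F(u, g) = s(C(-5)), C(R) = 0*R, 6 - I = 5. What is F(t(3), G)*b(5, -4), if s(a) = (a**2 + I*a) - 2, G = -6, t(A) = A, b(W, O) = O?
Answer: 8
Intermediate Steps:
I = 1 (I = 6 - 1*5 = 6 - 5 = 1)
C(R) = 0
s(a) = -2 + a + a**2 (s(a) = (a**2 + 1*a) - 2 = (a**2 + a) - 2 = (a + a**2) - 2 = -2 + a + a**2)
F(u, g) = -2 (F(u, g) = -2 + 0 + 0**2 = -2 + 0 + 0 = -2)
F(t(3), G)*b(5, -4) = -2*(-4) = 8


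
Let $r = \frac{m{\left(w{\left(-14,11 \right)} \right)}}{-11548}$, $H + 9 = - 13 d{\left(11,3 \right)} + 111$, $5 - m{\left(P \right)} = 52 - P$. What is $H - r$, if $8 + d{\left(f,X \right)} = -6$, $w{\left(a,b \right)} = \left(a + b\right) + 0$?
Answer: $\frac{1639791}{5774} \approx 284.0$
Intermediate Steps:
$w{\left(a,b \right)} = a + b$
$m{\left(P \right)} = -47 + P$ ($m{\left(P \right)} = 5 - \left(52 - P\right) = 5 + \left(-52 + P\right) = -47 + P$)
$d{\left(f,X \right)} = -14$ ($d{\left(f,X \right)} = -8 - 6 = -14$)
$H = 284$ ($H = -9 + \left(\left(-13\right) \left(-14\right) + 111\right) = -9 + \left(182 + 111\right) = -9 + 293 = 284$)
$r = \frac{25}{5774}$ ($r = \frac{-47 + \left(-14 + 11\right)}{-11548} = \left(-47 - 3\right) \left(- \frac{1}{11548}\right) = \left(-50\right) \left(- \frac{1}{11548}\right) = \frac{25}{5774} \approx 0.0043298$)
$H - r = 284 - \frac{25}{5774} = \frac{1639791}{5774}$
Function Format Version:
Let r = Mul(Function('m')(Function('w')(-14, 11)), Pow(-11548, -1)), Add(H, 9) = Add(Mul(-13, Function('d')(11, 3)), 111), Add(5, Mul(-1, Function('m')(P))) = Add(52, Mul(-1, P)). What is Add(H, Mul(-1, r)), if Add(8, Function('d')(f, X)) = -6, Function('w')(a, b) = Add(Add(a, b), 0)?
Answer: Rational(1639791, 5774) ≈ 284.00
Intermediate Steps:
Function('w')(a, b) = Add(a, b)
Function('m')(P) = Add(-47, P) (Function('m')(P) = Add(5, Mul(-1, Add(52, Mul(-1, P)))) = Add(5, Add(-52, P)) = Add(-47, P))
Function('d')(f, X) = -14 (Function('d')(f, X) = Add(-8, -6) = -14)
H = 284 (H = Add(-9, Add(Mul(-13, -14), 111)) = Add(-9, Add(182, 111)) = Add(-9, 293) = 284)
r = Rational(25, 5774) (r = Mul(Add(-47, Add(-14, 11)), Pow(-11548, -1)) = Mul(Add(-47, -3), Rational(-1, 11548)) = Mul(-50, Rational(-1, 11548)) = Rational(25, 5774) ≈ 0.0043298)
Add(H, Mul(-1, r)) = Add(284, Mul(-1, Rational(25, 5774))) = Add(284, Rational(-25, 5774)) = Rational(1639791, 5774)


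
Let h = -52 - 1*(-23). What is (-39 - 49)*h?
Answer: 2552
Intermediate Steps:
h = -29 (h = -52 + 23 = -29)
(-39 - 49)*h = (-39 - 49)*(-29) = -88*(-29) = 2552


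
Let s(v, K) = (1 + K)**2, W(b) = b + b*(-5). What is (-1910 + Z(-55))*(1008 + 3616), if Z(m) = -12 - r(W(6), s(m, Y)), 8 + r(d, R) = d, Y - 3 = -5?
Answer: -8739360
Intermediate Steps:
Y = -2 (Y = 3 - 5 = -2)
W(b) = -4*b (W(b) = b - 5*b = -4*b)
r(d, R) = -8 + d
Z(m) = 20 (Z(m) = -12 - (-8 - 4*6) = -12 - (-8 - 24) = -12 - 1*(-32) = -12 + 32 = 20)
(-1910 + Z(-55))*(1008 + 3616) = (-1910 + 20)*(1008 + 3616) = -1890*4624 = -8739360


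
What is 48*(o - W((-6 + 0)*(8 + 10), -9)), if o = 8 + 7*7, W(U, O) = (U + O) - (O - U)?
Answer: 13104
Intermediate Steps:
W(U, O) = 2*U (W(U, O) = (O + U) + (U - O) = 2*U)
o = 57 (o = 8 + 49 = 57)
48*(o - W((-6 + 0)*(8 + 10), -9)) = 48*(57 - 2*(-6 + 0)*(8 + 10)) = 48*(57 - 2*(-6*18)) = 48*(57 - 2*(-108)) = 48*(57 - 1*(-216)) = 48*(57 + 216) = 48*273 = 13104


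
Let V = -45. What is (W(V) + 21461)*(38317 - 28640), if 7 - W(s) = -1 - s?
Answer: 207320048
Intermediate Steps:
W(s) = 8 + s (W(s) = 7 - (-1 - s) = 7 + (1 + s) = 8 + s)
(W(V) + 21461)*(38317 - 28640) = ((8 - 45) + 21461)*(38317 - 28640) = (-37 + 21461)*9677 = 21424*9677 = 207320048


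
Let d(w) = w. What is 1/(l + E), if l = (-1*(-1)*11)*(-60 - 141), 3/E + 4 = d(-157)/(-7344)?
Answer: -29219/64625241 ≈ -0.00045213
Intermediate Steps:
E = -22032/29219 (E = 3/(-4 - 157/(-7344)) = 3/(-4 - 157*(-1/7344)) = 3/(-4 + 157/7344) = 3/(-29219/7344) = 3*(-7344/29219) = -22032/29219 ≈ -0.75403)
l = -2211 (l = (1*11)*(-201) = 11*(-201) = -2211)
1/(l + E) = 1/(-2211 - 22032/29219) = 1/(-64625241/29219) = -29219/64625241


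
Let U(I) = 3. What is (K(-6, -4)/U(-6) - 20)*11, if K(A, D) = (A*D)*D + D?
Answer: -1760/3 ≈ -586.67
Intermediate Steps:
K(A, D) = D + A*D**2 (K(A, D) = A*D**2 + D = D + A*D**2)
(K(-6, -4)/U(-6) - 20)*11 = (-4*(1 - 6*(-4))/3 - 20)*11 = (-4*(1 + 24)*(1/3) - 20)*11 = (-4*25*(1/3) - 20)*11 = (-100*1/3 - 20)*11 = (-100/3 - 20)*11 = -160/3*11 = -1760/3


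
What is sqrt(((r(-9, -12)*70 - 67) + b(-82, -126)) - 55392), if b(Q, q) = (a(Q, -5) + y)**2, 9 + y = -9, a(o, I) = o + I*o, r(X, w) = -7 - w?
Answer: sqrt(40991) ≈ 202.46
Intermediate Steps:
y = -18 (y = -9 - 9 = -18)
b(Q, q) = (-18 - 4*Q)**2 (b(Q, q) = (Q*(1 - 5) - 18)**2 = (Q*(-4) - 18)**2 = (-4*Q - 18)**2 = (-18 - 4*Q)**2)
sqrt(((r(-9, -12)*70 - 67) + b(-82, -126)) - 55392) = sqrt((((-7 - 1*(-12))*70 - 67) + 4*(9 + 2*(-82))**2) - 55392) = sqrt((((-7 + 12)*70 - 67) + 4*(9 - 164)**2) - 55392) = sqrt(((5*70 - 67) + 4*(-155)**2) - 55392) = sqrt(((350 - 67) + 4*24025) - 55392) = sqrt((283 + 96100) - 55392) = sqrt(96383 - 55392) = sqrt(40991)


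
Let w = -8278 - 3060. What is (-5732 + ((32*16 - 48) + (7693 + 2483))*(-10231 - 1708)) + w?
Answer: -127048030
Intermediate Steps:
w = -11338
(-5732 + ((32*16 - 48) + (7693 + 2483))*(-10231 - 1708)) + w = (-5732 + ((32*16 - 48) + (7693 + 2483))*(-10231 - 1708)) - 11338 = (-5732 + ((512 - 48) + 10176)*(-11939)) - 11338 = (-5732 + (464 + 10176)*(-11939)) - 11338 = (-5732 + 10640*(-11939)) - 11338 = (-5732 - 127030960) - 11338 = -127036692 - 11338 = -127048030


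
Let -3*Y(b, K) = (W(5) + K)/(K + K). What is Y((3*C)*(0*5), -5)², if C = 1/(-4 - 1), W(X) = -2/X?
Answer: 81/2500 ≈ 0.032400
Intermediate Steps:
C = -⅕ (C = 1/(-5) = -⅕ ≈ -0.20000)
Y(b, K) = -(-⅖ + K)/(6*K) (Y(b, K) = -(-2/5 + K)/(3*(K + K)) = -(-2*⅕ + K)/(3*(2*K)) = -(-⅖ + K)*1/(2*K)/3 = -(-⅖ + K)/(6*K))
Y((3*C)*(0*5), -5)² = ((1/30)*(2 - 5*(-5))/(-5))² = ((1/30)*(-⅕)*(2 + 25))² = ((1/30)*(-⅕)*27)² = (-9/50)² = 81/2500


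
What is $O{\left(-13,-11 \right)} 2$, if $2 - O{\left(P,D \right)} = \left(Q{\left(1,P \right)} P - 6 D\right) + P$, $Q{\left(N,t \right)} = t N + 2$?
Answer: $-388$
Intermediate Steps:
$Q{\left(N,t \right)} = 2 + N t$ ($Q{\left(N,t \right)} = N t + 2 = 2 + N t$)
$O{\left(P,D \right)} = 2 - P + 6 D - P \left(2 + P\right)$ ($O{\left(P,D \right)} = 2 - \left(\left(\left(2 + 1 P\right) P - 6 D\right) + P\right) = 2 - \left(\left(\left(2 + P\right) P - 6 D\right) + P\right) = 2 - \left(\left(P \left(2 + P\right) - 6 D\right) + P\right) = 2 - \left(\left(- 6 D + P \left(2 + P\right)\right) + P\right) = 2 - \left(P - 6 D + P \left(2 + P\right)\right) = 2 - P + 6 D - P \left(2 + P\right)$)
$O{\left(-13,-11 \right)} 2 = \left(2 - -13 + 6 \left(-11\right) - - 13 \left(2 - 13\right)\right) 2 = \left(2 + 13 - 66 - \left(-13\right) \left(-11\right)\right) 2 = \left(2 + 13 - 66 - 143\right) 2 = \left(-194\right) 2 = -388$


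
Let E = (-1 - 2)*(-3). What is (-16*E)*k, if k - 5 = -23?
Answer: 2592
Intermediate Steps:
k = -18 (k = 5 - 23 = -18)
E = 9 (E = -3*(-3) = 9)
(-16*E)*k = -16*9*(-18) = -144*(-18) = 2592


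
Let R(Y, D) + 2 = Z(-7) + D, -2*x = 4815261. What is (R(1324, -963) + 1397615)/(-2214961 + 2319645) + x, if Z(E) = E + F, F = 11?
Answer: -63009748652/26171 ≈ -2.4076e+6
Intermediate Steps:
Z(E) = 11 + E (Z(E) = E + 11 = 11 + E)
x = -4815261/2 (x = -½*4815261 = -4815261/2 ≈ -2.4076e+6)
R(Y, D) = 2 + D (R(Y, D) = -2 + ((11 - 7) + D) = -2 + (4 + D) = 2 + D)
(R(1324, -963) + 1397615)/(-2214961 + 2319645) + x = ((2 - 963) + 1397615)/(-2214961 + 2319645) - 4815261/2 = (-961 + 1397615)/104684 - 4815261/2 = 1396654*(1/104684) - 4815261/2 = 698327/52342 - 4815261/2 = -63009748652/26171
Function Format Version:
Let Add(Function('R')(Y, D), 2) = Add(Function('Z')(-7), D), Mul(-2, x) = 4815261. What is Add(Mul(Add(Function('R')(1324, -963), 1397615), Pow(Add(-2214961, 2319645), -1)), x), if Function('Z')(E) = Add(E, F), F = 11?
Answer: Rational(-63009748652, 26171) ≈ -2.4076e+6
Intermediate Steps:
Function('Z')(E) = Add(11, E) (Function('Z')(E) = Add(E, 11) = Add(11, E))
x = Rational(-4815261, 2) (x = Mul(Rational(-1, 2), 4815261) = Rational(-4815261, 2) ≈ -2.4076e+6)
Function('R')(Y, D) = Add(2, D) (Function('R')(Y, D) = Add(-2, Add(Add(11, -7), D)) = Add(-2, Add(4, D)) = Add(2, D))
Add(Mul(Add(Function('R')(1324, -963), 1397615), Pow(Add(-2214961, 2319645), -1)), x) = Add(Mul(Add(Add(2, -963), 1397615), Pow(Add(-2214961, 2319645), -1)), Rational(-4815261, 2)) = Add(Mul(Add(-961, 1397615), Pow(104684, -1)), Rational(-4815261, 2)) = Add(Mul(1396654, Rational(1, 104684)), Rational(-4815261, 2)) = Add(Rational(698327, 52342), Rational(-4815261, 2)) = Rational(-63009748652, 26171)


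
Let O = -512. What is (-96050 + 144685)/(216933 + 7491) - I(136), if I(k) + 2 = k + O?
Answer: 84880907/224424 ≈ 378.22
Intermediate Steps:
I(k) = -514 + k (I(k) = -2 + (k - 512) = -2 + (-512 + k) = -514 + k)
(-96050 + 144685)/(216933 + 7491) - I(136) = (-96050 + 144685)/(216933 + 7491) - (-514 + 136) = 48635/224424 - 1*(-378) = 48635*(1/224424) + 378 = 48635/224424 + 378 = 84880907/224424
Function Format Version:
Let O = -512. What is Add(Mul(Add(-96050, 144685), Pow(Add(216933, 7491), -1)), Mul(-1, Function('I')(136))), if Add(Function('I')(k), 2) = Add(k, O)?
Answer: Rational(84880907, 224424) ≈ 378.22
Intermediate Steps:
Function('I')(k) = Add(-514, k) (Function('I')(k) = Add(-2, Add(k, -512)) = Add(-2, Add(-512, k)) = Add(-514, k))
Add(Mul(Add(-96050, 144685), Pow(Add(216933, 7491), -1)), Mul(-1, Function('I')(136))) = Add(Mul(Add(-96050, 144685), Pow(Add(216933, 7491), -1)), Mul(-1, Add(-514, 136))) = Add(Mul(48635, Pow(224424, -1)), Mul(-1, -378)) = Add(Mul(48635, Rational(1, 224424)), 378) = Add(Rational(48635, 224424), 378) = Rational(84880907, 224424)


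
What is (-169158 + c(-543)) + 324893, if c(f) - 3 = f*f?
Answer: 450587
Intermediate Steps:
c(f) = 3 + f² (c(f) = 3 + f*f = 3 + f²)
(-169158 + c(-543)) + 324893 = (-169158 + (3 + (-543)²)) + 324893 = (-169158 + (3 + 294849)) + 324893 = (-169158 + 294852) + 324893 = 125694 + 324893 = 450587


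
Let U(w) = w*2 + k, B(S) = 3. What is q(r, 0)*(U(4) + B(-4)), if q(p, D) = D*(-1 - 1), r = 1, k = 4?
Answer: 0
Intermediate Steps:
U(w) = 4 + 2*w (U(w) = w*2 + 4 = 2*w + 4 = 4 + 2*w)
q(p, D) = -2*D (q(p, D) = D*(-2) = -2*D)
q(r, 0)*(U(4) + B(-4)) = (-2*0)*((4 + 2*4) + 3) = 0*((4 + 8) + 3) = 0*(12 + 3) = 0*15 = 0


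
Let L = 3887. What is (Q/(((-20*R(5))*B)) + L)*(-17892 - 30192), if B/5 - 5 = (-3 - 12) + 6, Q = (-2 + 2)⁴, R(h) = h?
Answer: -186902508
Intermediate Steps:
Q = 0 (Q = 0⁴ = 0)
B = -20 (B = 25 + 5*((-3 - 12) + 6) = 25 + 5*(-15 + 6) = 25 + 5*(-9) = 25 - 45 = -20)
(Q/(((-20*R(5))*B)) + L)*(-17892 - 30192) = (0/((-20*5*(-20))) + 3887)*(-17892 - 30192) = (0/((-100*(-20))) + 3887)*(-48084) = (0/2000 + 3887)*(-48084) = (0*(1/2000) + 3887)*(-48084) = (0 + 3887)*(-48084) = 3887*(-48084) = -186902508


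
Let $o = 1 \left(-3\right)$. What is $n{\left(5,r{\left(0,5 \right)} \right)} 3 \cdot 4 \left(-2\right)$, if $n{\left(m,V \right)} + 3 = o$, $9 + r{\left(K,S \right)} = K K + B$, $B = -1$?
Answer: $144$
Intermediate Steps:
$o = -3$
$r{\left(K,S \right)} = -10 + K^{2}$ ($r{\left(K,S \right)} = -9 + \left(K K - 1\right) = -9 + \left(K^{2} - 1\right) = -9 + \left(-1 + K^{2}\right) = -10 + K^{2}$)
$n{\left(m,V \right)} = -6$ ($n{\left(m,V \right)} = -3 - 3 = -6$)
$n{\left(5,r{\left(0,5 \right)} \right)} 3 \cdot 4 \left(-2\right) = - 6 \cdot 3 \cdot 4 \left(-2\right) = - 6 \cdot 12 \left(-2\right) = \left(-6\right) \left(-24\right) = 144$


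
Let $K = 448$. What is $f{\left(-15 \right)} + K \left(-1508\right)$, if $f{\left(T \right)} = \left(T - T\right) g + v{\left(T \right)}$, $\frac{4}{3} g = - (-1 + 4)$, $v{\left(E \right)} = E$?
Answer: $-675599$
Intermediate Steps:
$g = - \frac{9}{4}$ ($g = \frac{3 \left(- (-1 + 4)\right)}{4} = \frac{3 \left(\left(-1\right) 3\right)}{4} = \frac{3}{4} \left(-3\right) = - \frac{9}{4} \approx -2.25$)
$f{\left(T \right)} = T$ ($f{\left(T \right)} = \left(T - T\right) \left(- \frac{9}{4}\right) + T = 0 \left(- \frac{9}{4}\right) + T = 0 + T = T$)
$f{\left(-15 \right)} + K \left(-1508\right) = -15 + 448 \left(-1508\right) = -15 - 675584 = -675599$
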